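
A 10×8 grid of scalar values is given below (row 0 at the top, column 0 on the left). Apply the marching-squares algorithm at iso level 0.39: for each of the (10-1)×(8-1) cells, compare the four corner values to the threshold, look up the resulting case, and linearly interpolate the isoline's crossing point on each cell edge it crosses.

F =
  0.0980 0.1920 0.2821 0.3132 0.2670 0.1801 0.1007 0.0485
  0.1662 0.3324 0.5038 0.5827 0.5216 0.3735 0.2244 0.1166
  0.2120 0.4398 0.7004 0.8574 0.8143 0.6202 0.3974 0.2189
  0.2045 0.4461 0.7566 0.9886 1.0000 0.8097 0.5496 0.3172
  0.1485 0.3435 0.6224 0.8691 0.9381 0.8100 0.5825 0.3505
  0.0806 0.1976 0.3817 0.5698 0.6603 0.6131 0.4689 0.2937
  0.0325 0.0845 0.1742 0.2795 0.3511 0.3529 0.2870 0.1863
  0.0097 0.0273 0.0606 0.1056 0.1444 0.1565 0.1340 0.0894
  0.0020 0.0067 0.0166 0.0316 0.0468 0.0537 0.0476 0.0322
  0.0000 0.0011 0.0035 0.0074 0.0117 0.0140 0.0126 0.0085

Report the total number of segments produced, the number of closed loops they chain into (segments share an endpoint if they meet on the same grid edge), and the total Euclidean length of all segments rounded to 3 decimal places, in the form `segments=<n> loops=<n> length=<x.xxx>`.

cell (0,1): code 0100 → (0.487,2.000)–(1.000,1.336)
cell (0,2): code 1100 → (0.285,3.000)–(0.487,2.000)
cell (0,3): code 1100 → (0.483,4.000)–(0.285,3.000)
cell (0,4): code 1000 → (1.000,4.889)–(0.483,4.000)
cell (1,0): code 0100 → (1.536,1.000)–(2.000,0.781)
cell (1,1): code 1110 → (1.000,1.336)–(1.536,1.000)
cell (1,4): code 1101 → (1.067,5.000)–(1.000,4.889)
cell (1,5): code 1100 → (1.957,6.000)–(1.067,5.000)
cell (1,6): code 1000 → (2.000,6.041)–(1.957,6.000)
cell (2,0): code 0110 → (2.000,0.781)–(3.000,0.768)
cell (2,6): code 1001 → (3.000,6.687)–(2.000,6.041)
cell (3,0): code 0010 → (3.000,0.768)–(3.547,1.000)
cell (3,1): code 0111 → (3.547,1.000)–(4.000,1.167)
cell (3,6): code 1001 → (4.000,6.830)–(3.000,6.687)
cell (4,1): code 0010 → (4.000,1.167)–(4.966,2.000)
cell (4,2): code 0111 → (4.966,2.000)–(5.000,2.044)
cell (4,6): code 1001 → (5.000,6.450)–(4.000,6.830)
cell (5,2): code 0010 → (5.000,2.044)–(5.619,3.000)
cell (5,3): code 0011 → (5.619,3.000)–(5.874,4.000)
cell (5,4): code 0011 → (5.874,4.000)–(5.857,5.000)
cell (5,5): code 0011 → (5.857,5.000)–(5.434,6.000)
cell (5,6): code 0001 → (5.434,6.000)–(5.000,6.450)
total: 22 segments, chained into 1 closed loop(s), length Σ = 18.141443

segments=22 loops=1 length=18.141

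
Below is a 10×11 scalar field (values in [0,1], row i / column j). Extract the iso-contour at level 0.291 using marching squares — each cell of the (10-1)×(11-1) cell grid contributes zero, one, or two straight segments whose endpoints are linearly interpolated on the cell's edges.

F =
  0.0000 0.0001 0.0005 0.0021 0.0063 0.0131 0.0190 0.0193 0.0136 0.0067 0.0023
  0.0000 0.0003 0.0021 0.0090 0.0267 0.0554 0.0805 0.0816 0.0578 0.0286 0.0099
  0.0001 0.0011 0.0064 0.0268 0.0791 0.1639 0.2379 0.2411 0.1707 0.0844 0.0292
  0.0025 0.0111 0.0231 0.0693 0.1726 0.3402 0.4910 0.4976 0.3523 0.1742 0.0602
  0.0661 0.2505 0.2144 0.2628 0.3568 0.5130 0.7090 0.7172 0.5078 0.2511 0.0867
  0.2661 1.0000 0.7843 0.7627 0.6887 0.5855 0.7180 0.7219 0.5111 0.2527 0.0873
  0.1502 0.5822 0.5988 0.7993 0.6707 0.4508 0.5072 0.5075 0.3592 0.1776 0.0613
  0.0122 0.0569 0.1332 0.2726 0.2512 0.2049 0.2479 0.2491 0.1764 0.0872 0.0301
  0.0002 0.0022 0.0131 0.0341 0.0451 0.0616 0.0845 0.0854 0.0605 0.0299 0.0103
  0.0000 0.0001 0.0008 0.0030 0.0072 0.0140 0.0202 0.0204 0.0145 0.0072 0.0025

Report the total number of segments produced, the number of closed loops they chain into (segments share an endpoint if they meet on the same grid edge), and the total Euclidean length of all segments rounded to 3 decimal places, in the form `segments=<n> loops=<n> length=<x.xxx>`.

cell (2,4): code 0100 → (2.721,5.000)–(3.000,4.706)
cell (2,5): code 1100 → (2.210,6.000)–(2.721,5.000)
cell (2,6): code 1100 → (2.195,7.000)–(2.210,6.000)
cell (2,7): code 1100 → (2.662,8.000)–(2.195,7.000)
cell (2,8): code 1000 → (3.000,8.344)–(2.662,8.000)
cell (3,3): code 0100 → (3.643,4.000)–(4.000,3.300)
cell (3,4): code 1110 → (3.000,4.706)–(3.643,4.000)
cell (3,8): code 1001 → (4.000,8.845)–(3.000,8.344)
cell (4,0): code 0100 → (4.054,1.000)–(5.000,0.034)
cell (4,1): code 1100 → (4.134,2.000)–(4.054,1.000)
cell (4,2): code 1100 → (4.056,3.000)–(4.134,2.000)
cell (4,3): code 1110 → (4.000,3.300)–(4.056,3.000)
cell (4,8): code 1001 → (5.000,8.852)–(4.000,8.845)
cell (5,0): code 0110 → (5.000,0.034)–(6.000,0.326)
cell (5,8): code 1001 → (6.000,8.376)–(5.000,8.852)
cell (6,0): code 0010 → (6.000,0.326)–(6.554,1.000)
cell (6,1): code 0011 → (6.554,1.000)–(6.661,2.000)
cell (6,2): code 0011 → (6.661,2.000)–(6.965,3.000)
cell (6,3): code 0011 → (6.965,3.000)–(6.905,4.000)
cell (6,4): code 0011 → (6.905,4.000)–(6.650,5.000)
cell (6,5): code 0011 → (6.650,5.000)–(6.834,6.000)
cell (6,6): code 0011 → (6.834,6.000)–(6.838,7.000)
cell (6,7): code 0011 → (6.838,7.000)–(6.373,8.000)
cell (6,8): code 0001 → (6.373,8.000)–(6.000,8.376)
total: 24 segments, chained into 1 closed loop(s), length Σ = 22.392883

segments=24 loops=1 length=22.393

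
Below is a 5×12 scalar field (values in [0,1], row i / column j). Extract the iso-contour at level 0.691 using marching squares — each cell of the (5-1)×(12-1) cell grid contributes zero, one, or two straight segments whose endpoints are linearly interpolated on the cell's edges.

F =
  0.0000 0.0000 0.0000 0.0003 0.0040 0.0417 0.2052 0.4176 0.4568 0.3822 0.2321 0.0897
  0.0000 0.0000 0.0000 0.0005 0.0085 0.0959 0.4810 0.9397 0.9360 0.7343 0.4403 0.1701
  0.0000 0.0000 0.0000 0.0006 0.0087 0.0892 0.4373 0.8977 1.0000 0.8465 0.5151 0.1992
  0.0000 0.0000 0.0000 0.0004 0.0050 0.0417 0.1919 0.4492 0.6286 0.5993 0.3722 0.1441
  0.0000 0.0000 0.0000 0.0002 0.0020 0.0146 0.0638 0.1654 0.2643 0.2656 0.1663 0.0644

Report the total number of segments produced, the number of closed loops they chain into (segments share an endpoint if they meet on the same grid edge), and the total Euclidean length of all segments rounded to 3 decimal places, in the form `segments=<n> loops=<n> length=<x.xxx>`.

cell (0,6): code 0100 → (0.524,7.000)–(1.000,6.458)
cell (0,7): code 1100 → (0.489,8.000)–(0.524,7.000)
cell (0,8): code 1100 → (0.877,9.000)–(0.489,8.000)
cell (0,9): code 1000 → (1.000,9.147)–(0.877,9.000)
cell (1,6): code 0110 → (1.000,6.458)–(2.000,6.551)
cell (1,9): code 1001 → (2.000,9.469)–(1.000,9.147)
cell (2,6): code 0010 → (2.000,6.551)–(2.461,7.000)
cell (2,7): code 0011 → (2.461,7.000)–(2.832,8.000)
cell (2,8): code 0011 → (2.832,8.000)–(2.629,9.000)
cell (2,9): code 0001 → (2.629,9.000)–(2.000,9.469)
total: 10 segments, chained into 1 closed loop(s), length Σ = 8.557015

segments=10 loops=1 length=8.557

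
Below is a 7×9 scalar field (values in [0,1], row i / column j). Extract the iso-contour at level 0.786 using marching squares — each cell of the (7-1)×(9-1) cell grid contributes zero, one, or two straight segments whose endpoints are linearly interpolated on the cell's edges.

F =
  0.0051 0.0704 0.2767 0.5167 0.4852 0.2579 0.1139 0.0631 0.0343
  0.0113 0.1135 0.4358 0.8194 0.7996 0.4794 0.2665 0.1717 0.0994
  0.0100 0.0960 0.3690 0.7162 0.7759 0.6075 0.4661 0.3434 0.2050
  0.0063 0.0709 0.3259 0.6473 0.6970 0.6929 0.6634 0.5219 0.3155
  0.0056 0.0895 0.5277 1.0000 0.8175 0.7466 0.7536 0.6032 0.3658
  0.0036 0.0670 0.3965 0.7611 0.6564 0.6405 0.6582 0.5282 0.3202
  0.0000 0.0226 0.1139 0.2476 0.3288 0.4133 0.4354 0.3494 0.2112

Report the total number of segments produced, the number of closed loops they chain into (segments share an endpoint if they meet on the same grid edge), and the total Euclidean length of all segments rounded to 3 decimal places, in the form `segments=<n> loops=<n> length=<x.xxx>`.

cell (0,2): code 0100 → (0.890,3.000)–(1.000,2.913)
cell (0,3): code 1100 → (0.957,4.000)–(0.890,3.000)
cell (0,4): code 1000 → (1.000,4.042)–(0.957,4.000)
cell (1,2): code 0010 → (1.000,2.913)–(1.324,3.000)
cell (1,3): code 0011 → (1.324,3.000)–(1.574,4.000)
cell (1,4): code 0001 → (1.574,4.000)–(1.000,4.042)
cell (3,2): code 0100 → (3.393,3.000)–(4.000,2.547)
cell (3,3): code 1100 → (3.739,4.000)–(3.393,3.000)
cell (3,4): code 1000 → (4.000,4.444)–(3.739,4.000)
cell (4,2): code 0010 → (4.000,2.547)–(4.896,3.000)
cell (4,3): code 0011 → (4.896,3.000)–(4.196,4.000)
cell (4,4): code 0001 → (4.196,4.000)–(4.000,4.444)
total: 12 segments, chained into 2 closed loop(s), length Σ = 8.185562

segments=12 loops=2 length=8.186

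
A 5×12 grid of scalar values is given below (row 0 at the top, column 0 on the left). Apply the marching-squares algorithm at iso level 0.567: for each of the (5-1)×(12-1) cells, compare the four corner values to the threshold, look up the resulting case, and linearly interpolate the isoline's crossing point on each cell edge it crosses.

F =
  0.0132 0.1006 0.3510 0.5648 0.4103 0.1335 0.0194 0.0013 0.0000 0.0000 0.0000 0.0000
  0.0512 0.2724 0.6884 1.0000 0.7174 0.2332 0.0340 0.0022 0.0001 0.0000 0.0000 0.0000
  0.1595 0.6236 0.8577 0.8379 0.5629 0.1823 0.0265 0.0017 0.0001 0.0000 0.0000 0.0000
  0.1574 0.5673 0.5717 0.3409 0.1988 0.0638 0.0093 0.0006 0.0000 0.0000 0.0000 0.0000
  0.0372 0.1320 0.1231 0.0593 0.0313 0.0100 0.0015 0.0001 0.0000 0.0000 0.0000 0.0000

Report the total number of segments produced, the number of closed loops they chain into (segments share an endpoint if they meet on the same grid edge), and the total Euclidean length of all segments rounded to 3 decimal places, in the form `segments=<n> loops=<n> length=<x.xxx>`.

cell (0,1): code 0100 → (0.640,2.000)–(1.000,1.708)
cell (0,2): code 1100 → (0.005,3.000)–(0.640,2.000)
cell (0,3): code 1100 → (0.510,4.000)–(0.005,3.000)
cell (0,4): code 1000 → (1.000,4.311)–(0.510,4.000)
cell (1,0): code 0100 → (1.839,1.000)–(2.000,0.878)
cell (1,1): code 1110 → (1.000,1.708)–(1.839,1.000)
cell (1,3): code 1011 → (2.000,3.985)–(1.973,4.000)
cell (1,4): code 0001 → (1.973,4.000)–(1.000,4.311)
cell (2,0): code 0110 → (2.000,0.878)–(3.000,0.999)
cell (2,2): code 1011 → (3.000,2.020)–(2.545,3.000)
cell (2,3): code 0001 → (2.545,3.000)–(2.000,3.985)
cell (3,0): code 0010 → (3.000,0.999)–(3.001,1.000)
cell (3,1): code 0011 → (3.001,1.000)–(3.010,2.000)
cell (3,2): code 0001 → (3.010,2.000)–(3.000,2.020)
total: 14 segments, chained into 1 closed loop(s), length Σ = 9.937622

segments=14 loops=1 length=9.938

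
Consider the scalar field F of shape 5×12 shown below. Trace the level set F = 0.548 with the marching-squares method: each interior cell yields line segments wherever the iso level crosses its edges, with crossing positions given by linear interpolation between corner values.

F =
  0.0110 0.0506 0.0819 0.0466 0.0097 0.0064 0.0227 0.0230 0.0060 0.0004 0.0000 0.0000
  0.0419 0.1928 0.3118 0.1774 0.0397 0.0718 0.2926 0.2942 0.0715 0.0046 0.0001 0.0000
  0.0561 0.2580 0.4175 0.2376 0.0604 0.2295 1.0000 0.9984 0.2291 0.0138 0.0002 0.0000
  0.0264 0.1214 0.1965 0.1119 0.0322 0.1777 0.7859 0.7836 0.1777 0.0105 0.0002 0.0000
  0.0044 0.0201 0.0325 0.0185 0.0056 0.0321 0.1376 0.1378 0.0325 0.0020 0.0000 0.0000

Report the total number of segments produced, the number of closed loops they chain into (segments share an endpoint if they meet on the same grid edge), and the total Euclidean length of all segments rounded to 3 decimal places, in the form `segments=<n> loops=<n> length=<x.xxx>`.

cell (1,5): code 0100 → (1.361,6.000)–(2.000,5.413)
cell (1,6): code 1100 → (1.360,7.000)–(1.361,6.000)
cell (1,7): code 1000 → (2.000,7.585)–(1.360,7.000)
cell (2,5): code 0110 → (2.000,5.413)–(3.000,5.609)
cell (2,7): code 1001 → (3.000,7.389)–(2.000,7.585)
cell (3,5): code 0010 → (3.000,5.609)–(3.367,6.000)
cell (3,6): code 0011 → (3.367,6.000)–(3.365,7.000)
cell (3,7): code 0001 → (3.365,7.000)–(3.000,7.389)
total: 8 segments, chained into 1 closed loop(s), length Σ = 6.842113

segments=8 loops=1 length=6.842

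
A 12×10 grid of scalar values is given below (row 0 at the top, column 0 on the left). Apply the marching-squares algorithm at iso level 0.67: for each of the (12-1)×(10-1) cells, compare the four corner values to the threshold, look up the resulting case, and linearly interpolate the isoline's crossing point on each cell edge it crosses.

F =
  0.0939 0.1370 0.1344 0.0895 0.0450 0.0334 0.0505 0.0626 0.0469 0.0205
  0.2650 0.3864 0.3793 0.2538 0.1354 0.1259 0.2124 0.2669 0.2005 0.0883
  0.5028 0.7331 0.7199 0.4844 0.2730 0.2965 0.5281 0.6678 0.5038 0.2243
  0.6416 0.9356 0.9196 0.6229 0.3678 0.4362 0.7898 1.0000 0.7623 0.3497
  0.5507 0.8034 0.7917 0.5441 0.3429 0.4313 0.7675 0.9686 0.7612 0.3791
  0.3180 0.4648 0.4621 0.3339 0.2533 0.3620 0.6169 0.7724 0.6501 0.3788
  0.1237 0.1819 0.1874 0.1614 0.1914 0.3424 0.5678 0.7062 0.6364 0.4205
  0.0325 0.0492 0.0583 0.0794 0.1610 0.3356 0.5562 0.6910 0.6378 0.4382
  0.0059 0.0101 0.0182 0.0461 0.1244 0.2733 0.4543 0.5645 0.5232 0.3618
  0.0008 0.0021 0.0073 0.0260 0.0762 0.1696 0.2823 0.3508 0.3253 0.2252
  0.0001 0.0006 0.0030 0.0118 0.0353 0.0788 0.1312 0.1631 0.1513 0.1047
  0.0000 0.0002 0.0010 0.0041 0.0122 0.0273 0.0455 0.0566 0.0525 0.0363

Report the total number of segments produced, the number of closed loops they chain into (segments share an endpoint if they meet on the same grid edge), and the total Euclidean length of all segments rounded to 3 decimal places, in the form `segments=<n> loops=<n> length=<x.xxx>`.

segments=26 loops=2 length=20.755

cell (1,0): code 0100 → (1.818,1.000)–(2.000,0.726)
cell (1,1): code 1100 → (1.853,2.000)–(1.818,1.000)
cell (1,2): code 1000 → (2.000,2.212)–(1.853,2.000)
cell (2,0): code 0110 → (2.000,0.726)–(3.000,0.097)
cell (2,2): code 1001 → (3.000,2.841)–(2.000,2.212)
cell (2,5): code 0100 → (2.542,6.000)–(3.000,5.661)
cell (2,6): code 1100 → (2.007,7.000)–(2.542,6.000)
cell (2,7): code 1100 → (2.643,8.000)–(2.007,7.000)
cell (2,8): code 1000 → (3.000,8.224)–(2.643,8.000)
cell (3,0): code 0110 → (3.000,0.097)–(4.000,0.472)
cell (3,2): code 1001 → (4.000,2.492)–(3.000,2.841)
cell (3,5): code 0110 → (3.000,5.661)–(4.000,5.710)
cell (3,8): code 1001 → (4.000,8.239)–(3.000,8.224)
cell (4,0): code 0010 → (4.000,0.472)–(4.394,1.000)
cell (4,1): code 0011 → (4.394,1.000)–(4.369,2.000)
cell (4,2): code 0001 → (4.369,2.000)–(4.000,2.492)
cell (4,5): code 0010 → (4.000,5.710)–(4.647,6.000)
cell (4,6): code 0111 → (4.647,6.000)–(5.000,6.341)
cell (4,7): code 1011 → (5.000,7.837)–(4.821,8.000)
cell (4,8): code 0001 → (4.821,8.000)–(4.000,8.239)
cell (5,6): code 0110 → (5.000,6.341)–(6.000,6.738)
cell (5,7): code 1001 → (6.000,7.519)–(5.000,7.837)
cell (6,6): code 0110 → (6.000,6.738)–(7.000,6.844)
cell (6,7): code 1001 → (7.000,7.395)–(6.000,7.519)
cell (7,6): code 0010 → (7.000,6.844)–(7.166,7.000)
cell (7,7): code 0001 → (7.166,7.000)–(7.000,7.395)
total: 26 segments, chained into 2 closed loop(s), length Σ = 20.755181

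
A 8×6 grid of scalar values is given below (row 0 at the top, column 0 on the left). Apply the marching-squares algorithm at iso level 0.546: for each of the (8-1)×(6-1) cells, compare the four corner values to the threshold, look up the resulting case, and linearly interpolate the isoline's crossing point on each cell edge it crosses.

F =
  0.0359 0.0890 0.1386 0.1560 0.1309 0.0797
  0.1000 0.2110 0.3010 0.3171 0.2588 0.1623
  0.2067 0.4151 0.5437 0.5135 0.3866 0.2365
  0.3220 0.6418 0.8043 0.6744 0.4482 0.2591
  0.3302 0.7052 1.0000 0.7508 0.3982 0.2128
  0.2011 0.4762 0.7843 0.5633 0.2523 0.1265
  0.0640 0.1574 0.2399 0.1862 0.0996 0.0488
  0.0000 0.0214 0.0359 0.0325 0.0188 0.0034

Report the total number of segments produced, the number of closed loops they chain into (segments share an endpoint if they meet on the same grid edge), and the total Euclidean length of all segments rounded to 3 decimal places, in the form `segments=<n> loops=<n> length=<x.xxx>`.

segments=12 loops=1 length=10.033

cell (2,0): code 0100 → (2.577,1.000)–(3.000,0.700)
cell (2,1): code 1100 → (2.009,2.000)–(2.577,1.000)
cell (2,2): code 1100 → (2.202,3.000)–(2.009,2.000)
cell (2,3): code 1000 → (3.000,3.568)–(2.202,3.000)
cell (3,0): code 0110 → (3.000,0.700)–(4.000,0.575)
cell (3,3): code 1001 → (4.000,3.581)–(3.000,3.568)
cell (4,0): code 0010 → (4.000,0.575)–(4.695,1.000)
cell (4,1): code 0111 → (4.695,1.000)–(5.000,1.227)
cell (4,3): code 1001 → (5.000,3.056)–(4.000,3.581)
cell (5,1): code 0010 → (5.000,1.227)–(5.438,2.000)
cell (5,2): code 0011 → (5.438,2.000)–(5.046,3.000)
cell (5,3): code 0001 → (5.046,3.000)–(5.000,3.056)
total: 12 segments, chained into 1 closed loop(s), length Σ = 10.032732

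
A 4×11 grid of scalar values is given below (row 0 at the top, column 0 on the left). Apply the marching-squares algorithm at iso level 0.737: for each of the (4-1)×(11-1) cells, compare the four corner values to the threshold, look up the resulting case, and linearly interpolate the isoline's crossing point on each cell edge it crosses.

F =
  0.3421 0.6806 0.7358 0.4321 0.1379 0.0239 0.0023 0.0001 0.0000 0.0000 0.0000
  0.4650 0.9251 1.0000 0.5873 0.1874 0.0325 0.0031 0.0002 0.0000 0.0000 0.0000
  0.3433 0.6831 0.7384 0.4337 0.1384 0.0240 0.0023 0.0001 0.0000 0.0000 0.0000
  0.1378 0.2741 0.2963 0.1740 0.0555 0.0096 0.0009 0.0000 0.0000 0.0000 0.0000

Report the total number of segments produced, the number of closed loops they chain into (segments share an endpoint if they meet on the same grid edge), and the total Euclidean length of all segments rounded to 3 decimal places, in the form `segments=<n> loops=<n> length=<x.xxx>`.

cell (0,0): code 0100 → (0.231,1.000)–(1.000,0.591)
cell (0,1): code 1100 → (0.005,2.000)–(0.231,1.000)
cell (0,2): code 1000 → (1.000,2.637)–(0.005,2.000)
cell (1,0): code 0010 → (1.000,0.591)–(1.777,1.000)
cell (1,1): code 0111 → (1.777,1.000)–(2.000,1.975)
cell (1,2): code 1001 → (2.000,2.005)–(1.000,2.637)
cell (2,1): code 0010 → (2.000,1.975)–(2.003,2.000)
cell (2,2): code 0001 → (2.003,2.000)–(2.000,2.005)
total: 8 segments, chained into 1 closed loop(s), length Σ = 6.170886

segments=8 loops=1 length=6.171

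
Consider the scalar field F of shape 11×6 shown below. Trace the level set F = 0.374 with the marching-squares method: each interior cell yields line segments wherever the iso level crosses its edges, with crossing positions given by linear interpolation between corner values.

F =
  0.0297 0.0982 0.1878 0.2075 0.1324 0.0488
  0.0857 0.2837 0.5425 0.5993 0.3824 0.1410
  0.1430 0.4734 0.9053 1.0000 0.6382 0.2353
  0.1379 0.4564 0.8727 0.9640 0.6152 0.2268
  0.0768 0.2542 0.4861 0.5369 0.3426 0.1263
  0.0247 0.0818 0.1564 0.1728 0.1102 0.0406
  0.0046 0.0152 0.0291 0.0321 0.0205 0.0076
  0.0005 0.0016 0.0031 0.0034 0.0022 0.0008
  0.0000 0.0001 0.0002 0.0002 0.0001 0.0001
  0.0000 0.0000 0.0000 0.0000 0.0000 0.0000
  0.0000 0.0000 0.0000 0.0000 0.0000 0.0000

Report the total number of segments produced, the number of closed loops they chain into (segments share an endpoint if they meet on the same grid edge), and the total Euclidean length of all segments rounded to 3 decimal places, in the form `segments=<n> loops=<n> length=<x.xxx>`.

segments=16 loops=1 length=12.465

cell (0,1): code 0100 → (0.525,2.000)–(1.000,1.349)
cell (0,2): code 1100 → (0.425,3.000)–(0.525,2.000)
cell (0,3): code 1100 → (0.966,4.000)–(0.425,3.000)
cell (0,4): code 1000 → (1.000,4.035)–(0.966,4.000)
cell (1,0): code 0100 → (1.476,1.000)–(2.000,0.699)
cell (1,1): code 1110 → (1.000,1.349)–(1.476,1.000)
cell (1,4): code 1001 → (2.000,4.656)–(1.000,4.035)
cell (2,0): code 0110 → (2.000,0.699)–(3.000,0.741)
cell (2,4): code 1001 → (3.000,4.621)–(2.000,4.656)
cell (3,0): code 0010 → (3.000,0.741)–(3.408,1.000)
cell (3,1): code 0111 → (3.408,1.000)–(4.000,1.517)
cell (3,3): code 1011 → (4.000,3.838)–(3.885,4.000)
cell (3,4): code 0001 → (3.885,4.000)–(3.000,4.621)
cell (4,1): code 0010 → (4.000,1.517)–(4.340,2.000)
cell (4,2): code 0011 → (4.340,2.000)–(4.447,3.000)
cell (4,3): code 0001 → (4.447,3.000)–(4.000,3.838)
total: 16 segments, chained into 1 closed loop(s), length Σ = 12.464774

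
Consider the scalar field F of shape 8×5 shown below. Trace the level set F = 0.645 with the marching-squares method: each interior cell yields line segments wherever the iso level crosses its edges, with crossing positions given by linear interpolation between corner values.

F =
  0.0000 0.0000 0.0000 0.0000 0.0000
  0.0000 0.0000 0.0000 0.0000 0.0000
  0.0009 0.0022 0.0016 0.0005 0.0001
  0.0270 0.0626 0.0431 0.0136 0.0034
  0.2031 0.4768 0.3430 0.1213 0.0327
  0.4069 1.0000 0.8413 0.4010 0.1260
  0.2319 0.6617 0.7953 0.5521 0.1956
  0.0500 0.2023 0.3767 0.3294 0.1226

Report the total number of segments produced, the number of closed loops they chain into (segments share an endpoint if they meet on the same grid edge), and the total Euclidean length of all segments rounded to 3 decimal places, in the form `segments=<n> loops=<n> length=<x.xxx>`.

segments=8 loops=1 length=6.519

cell (4,0): code 0100 → (4.321,1.000)–(5.000,0.401)
cell (4,1): code 1100 → (4.606,2.000)–(4.321,1.000)
cell (4,2): code 1000 → (5.000,2.446)–(4.606,2.000)
cell (5,0): code 0110 → (5.000,0.401)–(6.000,0.961)
cell (5,2): code 1001 → (6.000,2.618)–(5.000,2.446)
cell (6,0): code 0010 → (6.000,0.961)–(6.036,1.000)
cell (6,1): code 0011 → (6.036,1.000)–(6.359,2.000)
cell (6,2): code 0001 → (6.359,2.000)–(6.000,2.618)
total: 8 segments, chained into 1 closed loop(s), length Σ = 6.518855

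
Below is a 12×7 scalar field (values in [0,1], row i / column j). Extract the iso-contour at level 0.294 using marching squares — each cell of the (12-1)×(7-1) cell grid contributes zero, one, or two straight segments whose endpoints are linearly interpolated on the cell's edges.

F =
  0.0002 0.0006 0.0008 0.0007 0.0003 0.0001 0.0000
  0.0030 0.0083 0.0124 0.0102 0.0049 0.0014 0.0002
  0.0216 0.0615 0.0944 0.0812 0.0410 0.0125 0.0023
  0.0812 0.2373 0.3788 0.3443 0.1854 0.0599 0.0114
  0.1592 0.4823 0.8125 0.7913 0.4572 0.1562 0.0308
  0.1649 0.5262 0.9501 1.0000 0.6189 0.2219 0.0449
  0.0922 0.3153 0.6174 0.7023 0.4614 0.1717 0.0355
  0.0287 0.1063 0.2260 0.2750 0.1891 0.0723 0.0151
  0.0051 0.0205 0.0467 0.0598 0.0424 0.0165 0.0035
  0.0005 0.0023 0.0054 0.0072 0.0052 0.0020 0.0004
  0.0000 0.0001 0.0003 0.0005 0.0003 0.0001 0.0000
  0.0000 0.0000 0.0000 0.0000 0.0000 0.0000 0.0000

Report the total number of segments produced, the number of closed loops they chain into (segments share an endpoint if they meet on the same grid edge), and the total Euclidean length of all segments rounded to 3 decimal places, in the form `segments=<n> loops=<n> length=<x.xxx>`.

segments=16 loops=1 length=13.563

cell (2,1): code 0100 → (2.702,2.000)–(3.000,1.401)
cell (2,2): code 1100 → (2.809,3.000)–(2.702,2.000)
cell (2,3): code 1000 → (3.000,3.317)–(2.809,3.000)
cell (3,0): code 0100 → (3.231,1.000)–(4.000,0.417)
cell (3,1): code 1110 → (3.000,1.401)–(3.231,1.000)
cell (3,3): code 1101 → (3.400,4.000)–(3.000,3.317)
cell (3,4): code 1000 → (4.000,4.542)–(3.400,4.000)
cell (4,0): code 0110 → (4.000,0.417)–(5.000,0.357)
cell (4,4): code 1001 → (5.000,4.818)–(4.000,4.542)
cell (5,0): code 0110 → (5.000,0.357)–(6.000,0.905)
cell (5,4): code 1001 → (6.000,4.578)–(5.000,4.818)
cell (6,0): code 0010 → (6.000,0.905)–(6.102,1.000)
cell (6,1): code 0011 → (6.102,1.000)–(6.826,2.000)
cell (6,2): code 0011 → (6.826,2.000)–(6.956,3.000)
cell (6,3): code 0011 → (6.956,3.000)–(6.615,4.000)
cell (6,4): code 0001 → (6.615,4.000)–(6.000,4.578)
total: 16 segments, chained into 1 closed loop(s), length Σ = 13.563458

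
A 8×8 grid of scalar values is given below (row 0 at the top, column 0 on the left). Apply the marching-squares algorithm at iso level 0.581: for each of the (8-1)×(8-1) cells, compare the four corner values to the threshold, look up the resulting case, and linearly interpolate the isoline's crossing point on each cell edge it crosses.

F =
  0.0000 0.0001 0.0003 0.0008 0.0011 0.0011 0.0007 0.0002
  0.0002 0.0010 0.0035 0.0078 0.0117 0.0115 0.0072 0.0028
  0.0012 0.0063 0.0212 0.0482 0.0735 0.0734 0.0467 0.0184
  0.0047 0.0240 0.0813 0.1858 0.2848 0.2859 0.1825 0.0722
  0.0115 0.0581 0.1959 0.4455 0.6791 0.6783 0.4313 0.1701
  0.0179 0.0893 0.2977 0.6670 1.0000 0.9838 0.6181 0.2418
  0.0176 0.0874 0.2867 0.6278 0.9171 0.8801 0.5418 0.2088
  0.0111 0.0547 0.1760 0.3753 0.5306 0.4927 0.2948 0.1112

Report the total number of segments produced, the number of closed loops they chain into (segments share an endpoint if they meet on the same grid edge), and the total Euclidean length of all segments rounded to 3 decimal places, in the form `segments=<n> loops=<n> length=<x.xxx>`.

segments=14 loops=1 length=10.124

cell (3,3): code 0100 → (3.751,4.000)–(4.000,3.580)
cell (3,4): code 1100 → (3.752,5.000)–(3.751,4.000)
cell (3,5): code 1000 → (4.000,5.394)–(3.752,5.000)
cell (4,2): code 0100 → (4.612,3.000)–(5.000,2.767)
cell (4,3): code 1110 → (4.000,3.580)–(4.612,3.000)
cell (4,5): code 1101 → (4.801,6.000)–(4.000,5.394)
cell (4,6): code 1000 → (5.000,6.099)–(4.801,6.000)
cell (5,2): code 0110 → (5.000,2.767)–(6.000,2.863)
cell (5,5): code 1011 → (6.000,5.884)–(5.486,6.000)
cell (5,6): code 0001 → (5.486,6.000)–(5.000,6.099)
cell (6,2): code 0010 → (6.000,2.863)–(6.185,3.000)
cell (6,3): code 0011 → (6.185,3.000)–(6.870,4.000)
cell (6,4): code 0011 → (6.870,4.000)–(6.772,5.000)
cell (6,5): code 0001 → (6.772,5.000)–(6.000,5.884)
total: 14 segments, chained into 1 closed loop(s), length Σ = 10.124042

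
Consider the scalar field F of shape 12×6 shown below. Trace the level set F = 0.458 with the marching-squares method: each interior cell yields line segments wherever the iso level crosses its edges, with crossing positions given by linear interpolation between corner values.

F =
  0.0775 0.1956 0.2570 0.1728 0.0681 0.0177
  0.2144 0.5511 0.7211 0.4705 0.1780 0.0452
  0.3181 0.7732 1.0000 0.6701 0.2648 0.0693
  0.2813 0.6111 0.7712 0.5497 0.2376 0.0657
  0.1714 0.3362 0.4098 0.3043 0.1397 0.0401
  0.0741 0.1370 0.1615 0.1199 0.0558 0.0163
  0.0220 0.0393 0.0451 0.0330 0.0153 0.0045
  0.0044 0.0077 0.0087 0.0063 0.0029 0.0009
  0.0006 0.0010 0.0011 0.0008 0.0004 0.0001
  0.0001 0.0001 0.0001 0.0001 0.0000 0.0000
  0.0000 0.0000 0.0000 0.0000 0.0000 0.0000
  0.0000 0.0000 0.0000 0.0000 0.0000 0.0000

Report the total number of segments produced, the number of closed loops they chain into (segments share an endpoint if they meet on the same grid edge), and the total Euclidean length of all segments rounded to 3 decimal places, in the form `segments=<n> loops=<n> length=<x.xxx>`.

cell (0,0): code 0100 → (0.738,1.000)–(1.000,0.723)
cell (0,1): code 1100 → (0.433,2.000)–(0.738,1.000)
cell (0,2): code 1100 → (0.958,3.000)–(0.433,2.000)
cell (0,3): code 1000 → (1.000,3.043)–(0.958,3.000)
cell (1,0): code 0110 → (1.000,0.723)–(2.000,0.307)
cell (1,3): code 1001 → (2.000,3.523)–(1.000,3.043)
cell (2,0): code 0110 → (2.000,0.307)–(3.000,0.536)
cell (2,3): code 1001 → (3.000,3.294)–(2.000,3.523)
cell (3,0): code 0010 → (3.000,0.536)–(3.557,1.000)
cell (3,1): code 0011 → (3.557,1.000)–(3.867,2.000)
cell (3,2): code 0011 → (3.867,2.000)–(3.374,3.000)
cell (3,3): code 0001 → (3.374,3.000)–(3.000,3.294)
total: 12 segments, chained into 1 closed loop(s), length Σ = 10.222118

segments=12 loops=1 length=10.222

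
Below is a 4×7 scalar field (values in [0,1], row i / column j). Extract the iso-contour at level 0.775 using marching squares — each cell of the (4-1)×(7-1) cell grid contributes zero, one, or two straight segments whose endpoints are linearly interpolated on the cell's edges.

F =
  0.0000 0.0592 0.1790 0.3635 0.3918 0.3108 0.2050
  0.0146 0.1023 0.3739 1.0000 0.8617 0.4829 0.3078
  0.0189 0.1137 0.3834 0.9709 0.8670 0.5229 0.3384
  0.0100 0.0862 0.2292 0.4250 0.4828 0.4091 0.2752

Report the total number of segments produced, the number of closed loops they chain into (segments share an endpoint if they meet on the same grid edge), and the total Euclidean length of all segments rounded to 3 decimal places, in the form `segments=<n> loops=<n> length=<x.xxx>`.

segments=8 loops=1 length=5.669

cell (0,2): code 0100 → (0.647,3.000)–(1.000,2.641)
cell (0,3): code 1100 → (0.815,4.000)–(0.647,3.000)
cell (0,4): code 1000 → (1.000,4.229)–(0.815,4.000)
cell (1,2): code 0110 → (1.000,2.641)–(2.000,2.667)
cell (1,4): code 1001 → (2.000,4.267)–(1.000,4.229)
cell (2,2): code 0010 → (2.000,2.667)–(2.359,3.000)
cell (2,3): code 0011 → (2.359,3.000)–(2.239,4.000)
cell (2,4): code 0001 → (2.239,4.000)–(2.000,4.267)
total: 8 segments, chained into 1 closed loop(s), length Σ = 5.669216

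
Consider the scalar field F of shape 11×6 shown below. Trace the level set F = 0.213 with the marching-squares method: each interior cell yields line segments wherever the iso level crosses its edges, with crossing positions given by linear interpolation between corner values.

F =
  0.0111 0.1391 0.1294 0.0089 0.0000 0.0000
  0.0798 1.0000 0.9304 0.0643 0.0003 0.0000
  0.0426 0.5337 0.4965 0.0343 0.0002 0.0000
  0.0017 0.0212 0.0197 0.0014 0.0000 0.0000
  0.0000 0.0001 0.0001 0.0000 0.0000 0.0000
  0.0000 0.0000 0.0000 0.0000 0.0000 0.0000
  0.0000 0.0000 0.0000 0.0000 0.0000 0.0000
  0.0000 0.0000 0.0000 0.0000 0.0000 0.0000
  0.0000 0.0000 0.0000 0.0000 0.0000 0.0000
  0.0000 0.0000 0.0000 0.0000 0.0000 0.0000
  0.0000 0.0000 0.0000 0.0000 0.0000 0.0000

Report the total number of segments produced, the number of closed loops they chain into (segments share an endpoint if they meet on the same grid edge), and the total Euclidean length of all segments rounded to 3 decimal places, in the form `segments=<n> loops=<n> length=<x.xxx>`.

cell (0,0): code 0100 → (0.086,1.000)–(1.000,0.145)
cell (0,1): code 1100 → (0.104,2.000)–(0.086,1.000)
cell (0,2): code 1000 → (1.000,2.828)–(0.104,2.000)
cell (1,0): code 0110 → (1.000,0.145)–(2.000,0.347)
cell (1,2): code 1001 → (2.000,2.613)–(1.000,2.828)
cell (2,0): code 0010 → (2.000,0.347)–(2.626,1.000)
cell (2,1): code 0011 → (2.626,1.000)–(2.595,2.000)
cell (2,2): code 0001 → (2.595,2.000)–(2.000,2.613)
total: 8 segments, chained into 1 closed loop(s), length Σ = 8.274232

segments=8 loops=1 length=8.274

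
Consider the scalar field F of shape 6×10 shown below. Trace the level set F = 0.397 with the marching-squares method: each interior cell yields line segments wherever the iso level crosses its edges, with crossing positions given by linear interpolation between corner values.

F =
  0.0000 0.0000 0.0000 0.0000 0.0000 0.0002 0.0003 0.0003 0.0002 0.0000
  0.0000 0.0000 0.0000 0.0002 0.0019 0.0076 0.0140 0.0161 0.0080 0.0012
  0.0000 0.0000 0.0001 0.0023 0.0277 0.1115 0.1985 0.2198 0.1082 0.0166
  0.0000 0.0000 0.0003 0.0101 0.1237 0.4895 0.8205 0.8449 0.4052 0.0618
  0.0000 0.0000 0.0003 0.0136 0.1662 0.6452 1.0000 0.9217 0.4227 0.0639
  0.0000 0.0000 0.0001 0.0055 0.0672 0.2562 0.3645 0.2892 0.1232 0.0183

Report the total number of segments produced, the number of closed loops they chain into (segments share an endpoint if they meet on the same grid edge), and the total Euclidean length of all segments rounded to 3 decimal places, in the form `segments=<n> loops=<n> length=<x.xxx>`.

segments=12 loops=1 length=9.964

cell (2,4): code 0100 → (2.755,5.000)–(3.000,4.747)
cell (2,5): code 1100 → (2.319,6.000)–(2.755,5.000)
cell (2,6): code 1100 → (2.283,7.000)–(2.319,6.000)
cell (2,7): code 1100 → (2.972,8.000)–(2.283,7.000)
cell (2,8): code 1000 → (3.000,8.024)–(2.972,8.000)
cell (3,4): code 0110 → (3.000,4.747)–(4.000,4.482)
cell (3,8): code 1001 → (4.000,8.072)–(3.000,8.024)
cell (4,4): code 0010 → (4.000,4.482)–(4.638,5.000)
cell (4,5): code 0011 → (4.638,5.000)–(4.949,6.000)
cell (4,6): code 0011 → (4.949,6.000)–(4.830,7.000)
cell (4,7): code 0011 → (4.830,7.000)–(4.086,8.000)
cell (4,8): code 0001 → (4.086,8.000)–(4.000,8.072)
total: 12 segments, chained into 1 closed loop(s), length Σ = 9.964336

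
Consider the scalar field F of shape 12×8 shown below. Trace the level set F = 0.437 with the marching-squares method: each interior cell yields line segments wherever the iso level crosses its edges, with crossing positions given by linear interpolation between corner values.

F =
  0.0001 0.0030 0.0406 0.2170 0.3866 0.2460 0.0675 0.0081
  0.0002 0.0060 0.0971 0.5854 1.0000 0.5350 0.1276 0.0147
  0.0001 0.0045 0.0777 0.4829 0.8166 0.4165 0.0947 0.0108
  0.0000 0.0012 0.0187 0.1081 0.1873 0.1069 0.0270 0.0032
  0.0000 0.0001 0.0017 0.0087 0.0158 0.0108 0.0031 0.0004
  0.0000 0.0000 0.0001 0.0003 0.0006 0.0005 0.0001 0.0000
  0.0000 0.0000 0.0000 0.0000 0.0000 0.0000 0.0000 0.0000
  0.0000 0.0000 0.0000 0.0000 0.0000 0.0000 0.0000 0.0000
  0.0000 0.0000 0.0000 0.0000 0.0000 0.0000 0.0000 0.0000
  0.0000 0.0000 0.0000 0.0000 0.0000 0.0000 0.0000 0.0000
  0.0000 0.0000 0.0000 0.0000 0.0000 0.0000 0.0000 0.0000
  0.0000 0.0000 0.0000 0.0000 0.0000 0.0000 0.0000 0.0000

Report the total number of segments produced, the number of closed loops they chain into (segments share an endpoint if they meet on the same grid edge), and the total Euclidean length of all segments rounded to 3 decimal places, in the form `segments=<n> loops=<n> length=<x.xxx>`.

segments=10 loops=1 length=7.661

cell (0,2): code 0100 → (0.597,3.000)–(1.000,2.696)
cell (0,3): code 1100 → (0.082,4.000)–(0.597,3.000)
cell (0,4): code 1100 → (0.661,5.000)–(0.082,4.000)
cell (0,5): code 1000 → (1.000,5.241)–(0.661,5.000)
cell (1,2): code 0110 → (1.000,2.696)–(2.000,2.887)
cell (1,4): code 1011 → (2.000,4.949)–(1.827,5.000)
cell (1,5): code 0001 → (1.827,5.000)–(1.000,5.241)
cell (2,2): code 0010 → (2.000,2.887)–(2.122,3.000)
cell (2,3): code 0011 → (2.122,3.000)–(2.603,4.000)
cell (2,4): code 0001 → (2.603,4.000)–(2.000,4.949)
total: 10 segments, chained into 1 closed loop(s), length Σ = 7.660957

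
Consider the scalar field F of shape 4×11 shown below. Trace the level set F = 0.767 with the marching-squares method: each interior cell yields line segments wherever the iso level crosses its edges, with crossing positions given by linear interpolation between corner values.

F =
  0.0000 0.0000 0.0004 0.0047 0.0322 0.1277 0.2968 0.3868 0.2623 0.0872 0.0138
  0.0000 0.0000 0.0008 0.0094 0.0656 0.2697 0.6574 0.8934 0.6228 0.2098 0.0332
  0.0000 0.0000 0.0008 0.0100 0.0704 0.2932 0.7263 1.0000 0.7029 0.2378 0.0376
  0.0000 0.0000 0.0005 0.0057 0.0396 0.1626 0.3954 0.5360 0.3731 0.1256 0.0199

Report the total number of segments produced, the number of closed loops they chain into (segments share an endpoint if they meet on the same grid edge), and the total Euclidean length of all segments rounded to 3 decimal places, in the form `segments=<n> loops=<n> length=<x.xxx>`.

segments=6 loops=1 length=5.138

cell (0,6): code 0100 → (0.750,7.000)–(1.000,6.464)
cell (0,7): code 1000 → (1.000,7.467)–(0.750,7.000)
cell (1,6): code 0110 → (1.000,6.464)–(2.000,6.149)
cell (1,7): code 1001 → (2.000,7.784)–(1.000,7.467)
cell (2,6): code 0010 → (2.000,6.149)–(2.502,7.000)
cell (2,7): code 0001 → (2.502,7.000)–(2.000,7.784)
total: 6 segments, chained into 1 closed loop(s), length Σ = 5.137767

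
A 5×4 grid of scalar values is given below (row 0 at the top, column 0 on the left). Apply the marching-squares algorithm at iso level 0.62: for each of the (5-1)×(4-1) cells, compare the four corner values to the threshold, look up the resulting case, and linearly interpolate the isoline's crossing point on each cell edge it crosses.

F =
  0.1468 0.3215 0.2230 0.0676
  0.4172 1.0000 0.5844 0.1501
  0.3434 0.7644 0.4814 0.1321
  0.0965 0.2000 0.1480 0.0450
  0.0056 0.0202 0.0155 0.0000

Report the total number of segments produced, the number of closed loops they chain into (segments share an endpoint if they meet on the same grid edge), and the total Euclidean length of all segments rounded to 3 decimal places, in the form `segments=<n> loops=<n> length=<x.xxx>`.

segments=6 loops=1 length=5.056

cell (0,0): code 0100 → (0.440,1.000)–(1.000,0.348)
cell (0,1): code 1000 → (1.000,1.914)–(0.440,1.000)
cell (1,0): code 0110 → (1.000,0.348)–(2.000,0.657)
cell (1,1): code 1001 → (2.000,1.510)–(1.000,1.914)
cell (2,0): code 0010 → (2.000,0.657)–(2.256,1.000)
cell (2,1): code 0001 → (2.256,1.000)–(2.000,1.510)
total: 6 segments, chained into 1 closed loop(s), length Σ = 5.055693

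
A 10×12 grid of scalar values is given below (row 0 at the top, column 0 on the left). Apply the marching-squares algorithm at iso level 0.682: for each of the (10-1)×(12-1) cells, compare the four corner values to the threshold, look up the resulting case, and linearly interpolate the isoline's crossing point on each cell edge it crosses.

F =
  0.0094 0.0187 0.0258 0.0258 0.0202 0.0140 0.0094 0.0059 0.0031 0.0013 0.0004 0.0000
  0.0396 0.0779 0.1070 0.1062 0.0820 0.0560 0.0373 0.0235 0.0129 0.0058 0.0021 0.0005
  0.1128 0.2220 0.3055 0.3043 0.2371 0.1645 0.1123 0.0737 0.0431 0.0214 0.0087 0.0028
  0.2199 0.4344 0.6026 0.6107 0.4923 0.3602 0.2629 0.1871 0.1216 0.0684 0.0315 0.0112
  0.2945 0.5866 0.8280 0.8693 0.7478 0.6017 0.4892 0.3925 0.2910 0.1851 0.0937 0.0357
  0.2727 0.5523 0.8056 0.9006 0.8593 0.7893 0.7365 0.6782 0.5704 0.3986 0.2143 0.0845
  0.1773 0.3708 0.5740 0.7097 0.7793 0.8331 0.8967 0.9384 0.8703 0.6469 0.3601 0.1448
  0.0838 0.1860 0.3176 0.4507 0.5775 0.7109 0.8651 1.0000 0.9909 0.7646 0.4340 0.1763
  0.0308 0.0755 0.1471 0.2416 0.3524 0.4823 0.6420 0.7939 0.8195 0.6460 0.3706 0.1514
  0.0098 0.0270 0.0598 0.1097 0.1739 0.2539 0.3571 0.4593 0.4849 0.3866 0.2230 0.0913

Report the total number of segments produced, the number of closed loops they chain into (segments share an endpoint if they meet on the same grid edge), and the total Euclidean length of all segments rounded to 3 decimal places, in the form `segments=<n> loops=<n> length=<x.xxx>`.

cell (3,1): code 0100 → (3.352,2.000)–(4.000,1.395)
cell (3,2): code 1100 → (3.276,3.000)–(3.352,2.000)
cell (3,3): code 1100 → (3.742,4.000)–(3.276,3.000)
cell (3,4): code 1000 → (4.000,4.450)–(3.742,4.000)
cell (4,1): code 0110 → (4.000,1.395)–(5.000,1.512)
cell (4,4): code 1101 → (4.428,5.000)–(4.000,4.450)
cell (4,5): code 1100 → (4.780,6.000)–(4.428,5.000)
cell (4,6): code 1000 → (5.000,6.935)–(4.780,6.000)
cell (5,1): code 0010 → (5.000,1.512)–(5.534,2.000)
cell (5,2): code 0111 → (5.534,2.000)–(6.000,2.796)
cell (5,6): code 1101 → (5.015,7.000)–(5.000,6.935)
cell (5,7): code 1100 → (5.372,8.000)–(5.015,7.000)
cell (5,8): code 1000 → (6.000,8.843)–(5.372,8.000)
cell (6,2): code 0010 → (6.000,2.796)–(6.107,3.000)
cell (6,3): code 0011 → (6.107,3.000)–(6.482,4.000)
cell (6,4): code 0111 → (6.482,4.000)–(7.000,4.783)
cell (6,8): code 1101 → (6.298,9.000)–(6.000,8.843)
cell (6,9): code 1000 → (7.000,9.250)–(6.298,9.000)
cell (7,4): code 0010 → (7.000,4.783)–(7.126,5.000)
cell (7,5): code 0011 → (7.126,5.000)–(7.821,6.000)
cell (7,6): code 0111 → (7.821,6.000)–(8.000,6.263)
cell (7,8): code 1011 → (8.000,8.793)–(7.696,9.000)
cell (7,9): code 0001 → (7.696,9.000)–(7.000,9.250)
cell (8,6): code 0010 → (8.000,6.263)–(8.334,7.000)
cell (8,7): code 0011 → (8.334,7.000)–(8.411,8.000)
cell (8,8): code 0001 → (8.411,8.000)–(8.000,8.793)
total: 26 segments, chained into 1 closed loop(s), length Σ = 19.979401

segments=26 loops=1 length=19.979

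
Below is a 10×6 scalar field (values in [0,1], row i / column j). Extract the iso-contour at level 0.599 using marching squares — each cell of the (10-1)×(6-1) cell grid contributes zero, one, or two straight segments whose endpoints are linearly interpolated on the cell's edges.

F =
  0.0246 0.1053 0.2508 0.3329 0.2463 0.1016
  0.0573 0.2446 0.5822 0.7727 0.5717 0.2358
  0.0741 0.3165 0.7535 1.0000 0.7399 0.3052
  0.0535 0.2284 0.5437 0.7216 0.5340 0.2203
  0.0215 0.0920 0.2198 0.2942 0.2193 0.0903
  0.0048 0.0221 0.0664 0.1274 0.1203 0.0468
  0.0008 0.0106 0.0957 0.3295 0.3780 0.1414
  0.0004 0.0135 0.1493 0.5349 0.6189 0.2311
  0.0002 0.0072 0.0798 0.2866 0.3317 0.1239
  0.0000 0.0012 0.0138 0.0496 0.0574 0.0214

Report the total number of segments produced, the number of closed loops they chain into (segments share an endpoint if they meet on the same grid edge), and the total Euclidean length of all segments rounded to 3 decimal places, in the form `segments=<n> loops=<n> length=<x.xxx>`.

segments=16 loops=2 length=8.746

cell (0,2): code 0100 → (0.605,3.000)–(1.000,2.088)
cell (0,3): code 1000 → (1.000,3.864)–(0.605,3.000)
cell (1,1): code 0100 → (1.098,2.000)–(2.000,1.646)
cell (1,2): code 1110 → (1.000,2.088)–(1.098,2.000)
cell (1,3): code 1101 → (1.162,4.000)–(1.000,3.864)
cell (1,4): code 1000 → (2.000,4.324)–(1.162,4.000)
cell (2,1): code 0010 → (2.000,1.646)–(2.736,2.000)
cell (2,2): code 0111 → (2.736,2.000)–(3.000,2.311)
cell (2,3): code 1011 → (3.000,3.654)–(2.684,4.000)
cell (2,4): code 0001 → (2.684,4.000)–(2.000,4.324)
cell (3,2): code 0010 → (3.000,2.311)–(3.287,3.000)
cell (3,3): code 0001 → (3.287,3.000)–(3.000,3.654)
cell (6,3): code 0100 → (6.917,4.000)–(7.000,3.763)
cell (6,4): code 1000 → (7.000,4.051)–(6.917,4.000)
cell (7,3): code 0010 → (7.000,3.763)–(7.069,4.000)
cell (7,4): code 0001 → (7.069,4.000)–(7.000,4.051)
total: 16 segments, chained into 2 closed loop(s), length Σ = 8.746052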